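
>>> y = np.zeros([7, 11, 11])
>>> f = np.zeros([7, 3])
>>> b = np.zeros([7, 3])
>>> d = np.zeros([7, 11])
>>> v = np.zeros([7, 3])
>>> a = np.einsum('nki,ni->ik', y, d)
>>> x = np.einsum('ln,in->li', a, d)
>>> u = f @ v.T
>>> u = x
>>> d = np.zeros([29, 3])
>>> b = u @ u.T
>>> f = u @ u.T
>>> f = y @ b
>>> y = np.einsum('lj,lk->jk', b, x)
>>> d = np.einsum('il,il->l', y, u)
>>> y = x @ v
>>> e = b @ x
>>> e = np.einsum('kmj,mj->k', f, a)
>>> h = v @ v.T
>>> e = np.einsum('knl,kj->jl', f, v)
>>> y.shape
(11, 3)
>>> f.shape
(7, 11, 11)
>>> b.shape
(11, 11)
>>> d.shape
(7,)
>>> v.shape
(7, 3)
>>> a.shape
(11, 11)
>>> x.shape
(11, 7)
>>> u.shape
(11, 7)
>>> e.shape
(3, 11)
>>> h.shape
(7, 7)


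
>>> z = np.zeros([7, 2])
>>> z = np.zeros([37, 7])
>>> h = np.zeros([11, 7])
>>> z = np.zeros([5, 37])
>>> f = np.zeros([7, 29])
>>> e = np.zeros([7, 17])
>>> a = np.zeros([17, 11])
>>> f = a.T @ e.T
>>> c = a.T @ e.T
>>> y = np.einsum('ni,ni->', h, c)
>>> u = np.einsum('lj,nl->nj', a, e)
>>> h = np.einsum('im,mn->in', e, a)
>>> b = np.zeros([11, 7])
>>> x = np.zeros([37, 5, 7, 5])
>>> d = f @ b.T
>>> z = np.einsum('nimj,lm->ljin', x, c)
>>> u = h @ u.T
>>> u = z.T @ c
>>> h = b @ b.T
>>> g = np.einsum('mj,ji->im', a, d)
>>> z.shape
(11, 5, 5, 37)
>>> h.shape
(11, 11)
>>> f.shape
(11, 7)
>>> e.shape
(7, 17)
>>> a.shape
(17, 11)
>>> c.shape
(11, 7)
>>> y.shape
()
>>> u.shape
(37, 5, 5, 7)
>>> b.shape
(11, 7)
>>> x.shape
(37, 5, 7, 5)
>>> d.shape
(11, 11)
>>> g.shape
(11, 17)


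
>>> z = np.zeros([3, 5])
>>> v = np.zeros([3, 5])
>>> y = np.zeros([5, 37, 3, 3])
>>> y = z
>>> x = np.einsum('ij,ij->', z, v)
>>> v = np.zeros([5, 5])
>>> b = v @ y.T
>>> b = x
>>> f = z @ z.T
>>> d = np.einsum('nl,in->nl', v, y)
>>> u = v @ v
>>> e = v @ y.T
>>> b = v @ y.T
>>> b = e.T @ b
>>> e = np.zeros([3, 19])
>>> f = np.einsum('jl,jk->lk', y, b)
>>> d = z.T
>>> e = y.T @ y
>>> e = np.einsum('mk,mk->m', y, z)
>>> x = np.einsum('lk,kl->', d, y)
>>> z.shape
(3, 5)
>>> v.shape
(5, 5)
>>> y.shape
(3, 5)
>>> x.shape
()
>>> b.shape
(3, 3)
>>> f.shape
(5, 3)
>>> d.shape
(5, 3)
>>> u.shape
(5, 5)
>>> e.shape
(3,)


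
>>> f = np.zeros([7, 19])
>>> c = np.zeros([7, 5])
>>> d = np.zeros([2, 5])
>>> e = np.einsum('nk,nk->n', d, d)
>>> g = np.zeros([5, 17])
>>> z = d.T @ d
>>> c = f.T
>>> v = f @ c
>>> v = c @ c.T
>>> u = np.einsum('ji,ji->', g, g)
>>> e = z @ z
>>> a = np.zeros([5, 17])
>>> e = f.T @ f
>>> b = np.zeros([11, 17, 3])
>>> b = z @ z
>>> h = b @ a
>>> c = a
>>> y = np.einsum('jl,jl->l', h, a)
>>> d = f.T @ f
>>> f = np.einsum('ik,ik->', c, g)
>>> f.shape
()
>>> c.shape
(5, 17)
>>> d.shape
(19, 19)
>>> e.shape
(19, 19)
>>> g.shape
(5, 17)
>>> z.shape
(5, 5)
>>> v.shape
(19, 19)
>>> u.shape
()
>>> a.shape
(5, 17)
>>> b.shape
(5, 5)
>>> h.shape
(5, 17)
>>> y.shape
(17,)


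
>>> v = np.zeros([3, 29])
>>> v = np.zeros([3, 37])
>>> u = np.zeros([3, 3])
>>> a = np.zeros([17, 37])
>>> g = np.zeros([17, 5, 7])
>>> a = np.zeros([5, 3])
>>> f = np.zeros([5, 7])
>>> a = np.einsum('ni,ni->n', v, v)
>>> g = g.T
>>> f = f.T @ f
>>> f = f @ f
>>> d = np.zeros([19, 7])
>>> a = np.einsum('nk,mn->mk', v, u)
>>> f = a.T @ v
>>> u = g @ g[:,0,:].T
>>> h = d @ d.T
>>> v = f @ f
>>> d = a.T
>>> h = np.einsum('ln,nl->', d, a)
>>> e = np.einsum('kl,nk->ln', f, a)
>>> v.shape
(37, 37)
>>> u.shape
(7, 5, 7)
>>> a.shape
(3, 37)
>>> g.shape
(7, 5, 17)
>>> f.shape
(37, 37)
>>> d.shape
(37, 3)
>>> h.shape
()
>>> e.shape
(37, 3)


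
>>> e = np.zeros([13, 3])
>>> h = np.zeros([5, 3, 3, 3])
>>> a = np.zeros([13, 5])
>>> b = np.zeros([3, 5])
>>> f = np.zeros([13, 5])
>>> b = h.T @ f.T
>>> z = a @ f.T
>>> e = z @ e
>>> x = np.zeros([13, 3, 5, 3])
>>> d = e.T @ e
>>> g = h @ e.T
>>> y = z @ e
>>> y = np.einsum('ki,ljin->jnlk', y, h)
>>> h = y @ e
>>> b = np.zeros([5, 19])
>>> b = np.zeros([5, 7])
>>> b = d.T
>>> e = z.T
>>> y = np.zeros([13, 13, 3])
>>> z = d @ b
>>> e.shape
(13, 13)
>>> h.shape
(3, 3, 5, 3)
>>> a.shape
(13, 5)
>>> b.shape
(3, 3)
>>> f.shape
(13, 5)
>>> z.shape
(3, 3)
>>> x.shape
(13, 3, 5, 3)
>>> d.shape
(3, 3)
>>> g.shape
(5, 3, 3, 13)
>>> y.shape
(13, 13, 3)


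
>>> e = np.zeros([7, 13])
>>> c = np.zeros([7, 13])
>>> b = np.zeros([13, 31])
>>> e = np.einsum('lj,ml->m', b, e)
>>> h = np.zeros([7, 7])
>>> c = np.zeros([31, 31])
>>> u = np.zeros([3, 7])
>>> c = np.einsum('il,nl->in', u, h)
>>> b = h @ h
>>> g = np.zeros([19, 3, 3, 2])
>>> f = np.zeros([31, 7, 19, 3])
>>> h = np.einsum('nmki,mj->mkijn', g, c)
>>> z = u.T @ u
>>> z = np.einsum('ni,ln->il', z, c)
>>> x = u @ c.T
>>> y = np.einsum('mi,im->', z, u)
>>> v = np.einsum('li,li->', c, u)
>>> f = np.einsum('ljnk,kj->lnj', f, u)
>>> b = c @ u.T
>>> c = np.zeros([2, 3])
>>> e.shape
(7,)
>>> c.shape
(2, 3)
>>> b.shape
(3, 3)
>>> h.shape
(3, 3, 2, 7, 19)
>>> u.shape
(3, 7)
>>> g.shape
(19, 3, 3, 2)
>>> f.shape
(31, 19, 7)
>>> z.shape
(7, 3)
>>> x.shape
(3, 3)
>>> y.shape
()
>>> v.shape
()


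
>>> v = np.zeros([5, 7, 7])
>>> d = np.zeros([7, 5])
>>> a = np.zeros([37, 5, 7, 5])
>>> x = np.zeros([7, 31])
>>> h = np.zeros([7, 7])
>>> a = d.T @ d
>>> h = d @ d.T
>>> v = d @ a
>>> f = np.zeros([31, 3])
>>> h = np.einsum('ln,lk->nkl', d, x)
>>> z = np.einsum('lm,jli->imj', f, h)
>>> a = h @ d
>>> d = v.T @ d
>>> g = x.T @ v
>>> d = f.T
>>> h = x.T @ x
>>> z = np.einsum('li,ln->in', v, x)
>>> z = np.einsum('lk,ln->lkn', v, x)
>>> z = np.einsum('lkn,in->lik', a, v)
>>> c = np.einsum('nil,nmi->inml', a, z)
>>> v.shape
(7, 5)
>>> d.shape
(3, 31)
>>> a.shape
(5, 31, 5)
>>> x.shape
(7, 31)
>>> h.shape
(31, 31)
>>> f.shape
(31, 3)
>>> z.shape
(5, 7, 31)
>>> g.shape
(31, 5)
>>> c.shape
(31, 5, 7, 5)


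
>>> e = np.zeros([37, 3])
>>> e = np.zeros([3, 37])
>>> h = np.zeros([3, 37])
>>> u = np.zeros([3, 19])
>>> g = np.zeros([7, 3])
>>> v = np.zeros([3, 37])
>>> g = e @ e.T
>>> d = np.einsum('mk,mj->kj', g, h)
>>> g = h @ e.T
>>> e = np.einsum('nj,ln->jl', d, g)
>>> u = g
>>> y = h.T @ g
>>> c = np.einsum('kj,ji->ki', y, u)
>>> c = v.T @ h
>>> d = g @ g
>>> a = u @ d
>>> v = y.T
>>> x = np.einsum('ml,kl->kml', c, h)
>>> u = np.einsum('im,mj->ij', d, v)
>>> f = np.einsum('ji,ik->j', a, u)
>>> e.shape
(37, 3)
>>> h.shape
(3, 37)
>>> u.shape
(3, 37)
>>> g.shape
(3, 3)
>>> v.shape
(3, 37)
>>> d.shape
(3, 3)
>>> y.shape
(37, 3)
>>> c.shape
(37, 37)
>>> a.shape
(3, 3)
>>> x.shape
(3, 37, 37)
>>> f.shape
(3,)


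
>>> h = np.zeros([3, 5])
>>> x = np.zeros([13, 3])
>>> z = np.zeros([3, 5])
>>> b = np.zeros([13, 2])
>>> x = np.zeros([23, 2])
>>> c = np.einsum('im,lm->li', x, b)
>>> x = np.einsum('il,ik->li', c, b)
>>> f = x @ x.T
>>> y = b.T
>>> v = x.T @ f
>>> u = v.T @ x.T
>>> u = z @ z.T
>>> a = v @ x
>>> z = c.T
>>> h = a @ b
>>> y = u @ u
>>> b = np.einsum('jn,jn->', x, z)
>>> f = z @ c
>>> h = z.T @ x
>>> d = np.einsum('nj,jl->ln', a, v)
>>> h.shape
(13, 13)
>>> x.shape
(23, 13)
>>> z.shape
(23, 13)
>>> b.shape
()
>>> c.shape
(13, 23)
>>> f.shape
(23, 23)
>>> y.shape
(3, 3)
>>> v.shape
(13, 23)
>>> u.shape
(3, 3)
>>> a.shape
(13, 13)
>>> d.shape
(23, 13)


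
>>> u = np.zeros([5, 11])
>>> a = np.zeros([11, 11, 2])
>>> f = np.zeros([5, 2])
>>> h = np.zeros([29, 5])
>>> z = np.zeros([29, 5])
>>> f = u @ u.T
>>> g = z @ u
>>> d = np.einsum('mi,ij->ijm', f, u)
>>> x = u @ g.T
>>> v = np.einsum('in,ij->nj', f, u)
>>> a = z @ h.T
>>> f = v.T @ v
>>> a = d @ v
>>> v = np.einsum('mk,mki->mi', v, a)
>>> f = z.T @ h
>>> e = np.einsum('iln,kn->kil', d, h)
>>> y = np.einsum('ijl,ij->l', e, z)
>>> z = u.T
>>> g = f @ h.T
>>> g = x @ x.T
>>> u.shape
(5, 11)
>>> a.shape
(5, 11, 11)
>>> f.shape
(5, 5)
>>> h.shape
(29, 5)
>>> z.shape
(11, 5)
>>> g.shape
(5, 5)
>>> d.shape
(5, 11, 5)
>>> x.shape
(5, 29)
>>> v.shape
(5, 11)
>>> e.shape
(29, 5, 11)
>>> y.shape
(11,)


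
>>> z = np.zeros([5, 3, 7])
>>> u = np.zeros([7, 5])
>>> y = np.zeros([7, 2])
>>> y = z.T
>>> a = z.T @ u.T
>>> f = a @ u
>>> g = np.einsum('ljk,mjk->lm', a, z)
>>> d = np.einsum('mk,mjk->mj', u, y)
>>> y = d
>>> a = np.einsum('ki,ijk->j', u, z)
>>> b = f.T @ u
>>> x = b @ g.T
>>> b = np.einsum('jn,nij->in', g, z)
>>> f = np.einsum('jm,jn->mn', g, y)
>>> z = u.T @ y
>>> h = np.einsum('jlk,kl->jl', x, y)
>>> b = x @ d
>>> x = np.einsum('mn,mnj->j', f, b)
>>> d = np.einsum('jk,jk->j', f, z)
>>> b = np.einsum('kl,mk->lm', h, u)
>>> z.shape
(5, 3)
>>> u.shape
(7, 5)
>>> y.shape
(7, 3)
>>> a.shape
(3,)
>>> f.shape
(5, 3)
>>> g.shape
(7, 5)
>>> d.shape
(5,)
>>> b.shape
(3, 7)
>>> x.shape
(3,)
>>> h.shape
(5, 3)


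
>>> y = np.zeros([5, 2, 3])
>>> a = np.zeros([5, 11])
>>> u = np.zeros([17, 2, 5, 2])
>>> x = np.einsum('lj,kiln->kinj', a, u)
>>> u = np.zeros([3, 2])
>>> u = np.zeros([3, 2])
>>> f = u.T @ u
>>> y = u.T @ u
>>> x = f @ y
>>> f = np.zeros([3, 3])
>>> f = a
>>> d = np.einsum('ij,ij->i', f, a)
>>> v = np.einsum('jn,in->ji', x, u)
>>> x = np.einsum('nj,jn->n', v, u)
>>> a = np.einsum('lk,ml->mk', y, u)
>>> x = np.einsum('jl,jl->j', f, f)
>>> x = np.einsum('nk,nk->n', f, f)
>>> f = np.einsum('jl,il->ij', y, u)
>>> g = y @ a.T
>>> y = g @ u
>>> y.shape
(2, 2)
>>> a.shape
(3, 2)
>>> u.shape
(3, 2)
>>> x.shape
(5,)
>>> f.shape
(3, 2)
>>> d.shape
(5,)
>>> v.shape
(2, 3)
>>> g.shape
(2, 3)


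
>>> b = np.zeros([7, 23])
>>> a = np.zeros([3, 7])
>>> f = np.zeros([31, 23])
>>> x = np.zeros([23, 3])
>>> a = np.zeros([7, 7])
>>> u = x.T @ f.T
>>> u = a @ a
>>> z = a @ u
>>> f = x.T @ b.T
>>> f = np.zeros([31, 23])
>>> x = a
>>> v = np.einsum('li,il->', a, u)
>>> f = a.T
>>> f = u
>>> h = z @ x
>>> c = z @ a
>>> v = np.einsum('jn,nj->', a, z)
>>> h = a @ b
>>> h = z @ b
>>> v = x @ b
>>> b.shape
(7, 23)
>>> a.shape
(7, 7)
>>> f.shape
(7, 7)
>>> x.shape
(7, 7)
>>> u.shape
(7, 7)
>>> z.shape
(7, 7)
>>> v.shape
(7, 23)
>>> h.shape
(7, 23)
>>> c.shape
(7, 7)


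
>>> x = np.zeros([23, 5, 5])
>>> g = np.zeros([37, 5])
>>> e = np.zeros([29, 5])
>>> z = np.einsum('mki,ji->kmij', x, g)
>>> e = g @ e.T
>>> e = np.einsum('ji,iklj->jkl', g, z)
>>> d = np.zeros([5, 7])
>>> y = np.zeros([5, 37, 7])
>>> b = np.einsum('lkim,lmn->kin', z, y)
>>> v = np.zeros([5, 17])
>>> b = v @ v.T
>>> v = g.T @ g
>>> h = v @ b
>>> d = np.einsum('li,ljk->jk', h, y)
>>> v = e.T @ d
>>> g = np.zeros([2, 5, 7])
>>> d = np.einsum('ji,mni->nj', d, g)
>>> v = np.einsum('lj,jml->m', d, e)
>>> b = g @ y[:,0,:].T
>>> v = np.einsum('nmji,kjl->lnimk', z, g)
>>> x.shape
(23, 5, 5)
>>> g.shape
(2, 5, 7)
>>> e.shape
(37, 23, 5)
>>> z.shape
(5, 23, 5, 37)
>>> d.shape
(5, 37)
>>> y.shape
(5, 37, 7)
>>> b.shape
(2, 5, 5)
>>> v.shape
(7, 5, 37, 23, 2)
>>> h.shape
(5, 5)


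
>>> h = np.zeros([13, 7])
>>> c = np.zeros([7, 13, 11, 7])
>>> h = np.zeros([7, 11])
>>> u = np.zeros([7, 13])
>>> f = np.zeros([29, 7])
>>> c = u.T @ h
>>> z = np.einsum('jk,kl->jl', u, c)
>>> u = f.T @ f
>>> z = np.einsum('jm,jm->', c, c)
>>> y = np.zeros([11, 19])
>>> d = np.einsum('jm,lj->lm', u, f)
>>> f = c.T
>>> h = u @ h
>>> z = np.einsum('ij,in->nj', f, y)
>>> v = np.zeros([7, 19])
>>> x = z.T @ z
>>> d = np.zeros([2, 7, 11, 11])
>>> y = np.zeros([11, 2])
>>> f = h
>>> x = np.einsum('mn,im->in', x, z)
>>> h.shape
(7, 11)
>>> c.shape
(13, 11)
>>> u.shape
(7, 7)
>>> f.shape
(7, 11)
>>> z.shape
(19, 13)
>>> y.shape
(11, 2)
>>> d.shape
(2, 7, 11, 11)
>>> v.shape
(7, 19)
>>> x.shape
(19, 13)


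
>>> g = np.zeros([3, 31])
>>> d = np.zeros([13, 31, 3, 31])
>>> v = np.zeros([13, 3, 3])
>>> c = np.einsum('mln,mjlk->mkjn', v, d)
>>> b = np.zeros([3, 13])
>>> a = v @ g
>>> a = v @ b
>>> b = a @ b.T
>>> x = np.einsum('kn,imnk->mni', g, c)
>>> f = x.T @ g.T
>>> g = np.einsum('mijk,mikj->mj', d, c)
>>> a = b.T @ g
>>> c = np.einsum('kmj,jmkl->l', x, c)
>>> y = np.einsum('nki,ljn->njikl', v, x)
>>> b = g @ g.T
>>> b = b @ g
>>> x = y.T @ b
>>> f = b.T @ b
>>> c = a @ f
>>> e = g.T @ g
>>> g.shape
(13, 3)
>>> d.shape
(13, 31, 3, 31)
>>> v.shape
(13, 3, 3)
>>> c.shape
(3, 3, 3)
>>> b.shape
(13, 3)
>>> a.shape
(3, 3, 3)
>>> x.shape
(31, 3, 3, 31, 3)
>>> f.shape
(3, 3)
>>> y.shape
(13, 31, 3, 3, 31)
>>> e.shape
(3, 3)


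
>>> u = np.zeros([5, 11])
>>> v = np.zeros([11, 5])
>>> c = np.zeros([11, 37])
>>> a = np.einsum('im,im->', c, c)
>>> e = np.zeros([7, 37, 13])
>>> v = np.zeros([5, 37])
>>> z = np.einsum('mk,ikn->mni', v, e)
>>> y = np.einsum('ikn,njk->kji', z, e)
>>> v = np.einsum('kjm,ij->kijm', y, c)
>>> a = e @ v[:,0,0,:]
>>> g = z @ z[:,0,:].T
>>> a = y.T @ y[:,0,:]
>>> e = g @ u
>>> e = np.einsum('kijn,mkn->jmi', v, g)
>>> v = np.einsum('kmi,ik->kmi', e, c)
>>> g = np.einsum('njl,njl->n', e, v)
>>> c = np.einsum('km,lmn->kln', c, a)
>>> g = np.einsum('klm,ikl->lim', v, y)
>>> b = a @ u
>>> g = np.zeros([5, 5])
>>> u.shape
(5, 11)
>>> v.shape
(37, 5, 11)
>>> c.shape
(11, 5, 5)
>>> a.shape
(5, 37, 5)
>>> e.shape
(37, 5, 11)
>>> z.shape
(5, 13, 7)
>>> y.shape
(13, 37, 5)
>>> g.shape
(5, 5)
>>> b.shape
(5, 37, 11)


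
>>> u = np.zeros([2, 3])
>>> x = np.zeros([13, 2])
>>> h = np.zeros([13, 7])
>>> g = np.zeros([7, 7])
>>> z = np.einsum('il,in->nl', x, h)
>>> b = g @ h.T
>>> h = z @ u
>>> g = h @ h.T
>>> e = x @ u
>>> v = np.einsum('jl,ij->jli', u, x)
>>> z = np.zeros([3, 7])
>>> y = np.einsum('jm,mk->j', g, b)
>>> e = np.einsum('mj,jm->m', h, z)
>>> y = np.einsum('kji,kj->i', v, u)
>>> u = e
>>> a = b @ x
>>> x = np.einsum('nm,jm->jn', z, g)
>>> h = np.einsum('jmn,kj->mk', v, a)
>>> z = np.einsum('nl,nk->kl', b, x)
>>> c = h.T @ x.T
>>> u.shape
(7,)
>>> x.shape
(7, 3)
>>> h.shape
(3, 7)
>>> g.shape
(7, 7)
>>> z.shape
(3, 13)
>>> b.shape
(7, 13)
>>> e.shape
(7,)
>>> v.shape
(2, 3, 13)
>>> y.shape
(13,)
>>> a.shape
(7, 2)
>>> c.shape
(7, 7)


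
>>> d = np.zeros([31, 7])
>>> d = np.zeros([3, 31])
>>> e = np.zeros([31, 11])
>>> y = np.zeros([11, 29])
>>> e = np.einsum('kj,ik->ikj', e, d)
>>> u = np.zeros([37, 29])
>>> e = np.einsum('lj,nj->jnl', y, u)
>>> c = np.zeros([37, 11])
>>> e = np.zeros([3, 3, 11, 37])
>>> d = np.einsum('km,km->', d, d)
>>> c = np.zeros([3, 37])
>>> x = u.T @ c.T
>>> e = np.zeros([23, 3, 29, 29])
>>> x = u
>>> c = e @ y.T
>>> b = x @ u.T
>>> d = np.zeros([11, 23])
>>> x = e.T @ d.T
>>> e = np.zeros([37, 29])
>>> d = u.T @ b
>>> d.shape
(29, 37)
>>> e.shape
(37, 29)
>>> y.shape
(11, 29)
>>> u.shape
(37, 29)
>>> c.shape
(23, 3, 29, 11)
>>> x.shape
(29, 29, 3, 11)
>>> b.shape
(37, 37)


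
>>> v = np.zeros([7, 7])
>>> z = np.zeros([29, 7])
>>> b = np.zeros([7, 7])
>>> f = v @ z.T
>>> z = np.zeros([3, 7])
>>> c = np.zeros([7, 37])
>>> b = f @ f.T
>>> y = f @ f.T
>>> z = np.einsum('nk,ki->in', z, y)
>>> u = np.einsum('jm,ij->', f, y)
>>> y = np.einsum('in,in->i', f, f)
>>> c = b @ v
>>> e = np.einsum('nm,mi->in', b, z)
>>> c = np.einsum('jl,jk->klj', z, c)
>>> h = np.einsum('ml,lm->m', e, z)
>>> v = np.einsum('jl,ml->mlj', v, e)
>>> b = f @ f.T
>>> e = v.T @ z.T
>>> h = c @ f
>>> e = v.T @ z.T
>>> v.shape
(3, 7, 7)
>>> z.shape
(7, 3)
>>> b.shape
(7, 7)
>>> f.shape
(7, 29)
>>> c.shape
(7, 3, 7)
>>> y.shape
(7,)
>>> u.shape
()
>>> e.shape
(7, 7, 7)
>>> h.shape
(7, 3, 29)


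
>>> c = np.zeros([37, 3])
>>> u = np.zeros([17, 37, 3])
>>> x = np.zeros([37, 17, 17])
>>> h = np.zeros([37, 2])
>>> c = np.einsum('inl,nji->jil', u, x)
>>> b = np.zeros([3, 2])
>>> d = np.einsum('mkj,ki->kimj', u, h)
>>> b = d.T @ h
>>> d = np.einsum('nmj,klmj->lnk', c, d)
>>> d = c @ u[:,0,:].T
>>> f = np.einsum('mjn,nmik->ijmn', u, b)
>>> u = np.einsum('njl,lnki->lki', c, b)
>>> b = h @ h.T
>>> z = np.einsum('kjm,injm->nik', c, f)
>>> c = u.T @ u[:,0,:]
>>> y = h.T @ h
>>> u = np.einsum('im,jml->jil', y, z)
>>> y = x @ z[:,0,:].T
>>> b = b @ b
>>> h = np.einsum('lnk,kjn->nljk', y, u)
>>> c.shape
(2, 2, 2)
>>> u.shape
(37, 2, 17)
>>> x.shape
(37, 17, 17)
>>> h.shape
(17, 37, 2, 37)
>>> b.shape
(37, 37)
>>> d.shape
(17, 17, 17)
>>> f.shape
(2, 37, 17, 3)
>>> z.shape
(37, 2, 17)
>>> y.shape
(37, 17, 37)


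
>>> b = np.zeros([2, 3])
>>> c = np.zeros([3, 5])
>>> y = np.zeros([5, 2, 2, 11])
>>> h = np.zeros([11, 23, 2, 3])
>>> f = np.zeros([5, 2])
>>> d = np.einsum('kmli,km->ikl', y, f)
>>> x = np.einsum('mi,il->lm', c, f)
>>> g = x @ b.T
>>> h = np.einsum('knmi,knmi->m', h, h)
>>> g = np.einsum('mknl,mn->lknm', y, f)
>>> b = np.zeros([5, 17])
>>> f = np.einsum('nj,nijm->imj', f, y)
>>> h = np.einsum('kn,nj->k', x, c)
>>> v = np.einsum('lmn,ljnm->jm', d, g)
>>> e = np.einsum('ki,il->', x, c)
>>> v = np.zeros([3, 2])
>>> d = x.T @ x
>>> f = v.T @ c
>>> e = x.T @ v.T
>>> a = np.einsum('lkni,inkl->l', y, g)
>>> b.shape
(5, 17)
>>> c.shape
(3, 5)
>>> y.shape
(5, 2, 2, 11)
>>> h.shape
(2,)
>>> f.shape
(2, 5)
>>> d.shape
(3, 3)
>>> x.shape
(2, 3)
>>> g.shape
(11, 2, 2, 5)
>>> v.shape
(3, 2)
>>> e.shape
(3, 3)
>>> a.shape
(5,)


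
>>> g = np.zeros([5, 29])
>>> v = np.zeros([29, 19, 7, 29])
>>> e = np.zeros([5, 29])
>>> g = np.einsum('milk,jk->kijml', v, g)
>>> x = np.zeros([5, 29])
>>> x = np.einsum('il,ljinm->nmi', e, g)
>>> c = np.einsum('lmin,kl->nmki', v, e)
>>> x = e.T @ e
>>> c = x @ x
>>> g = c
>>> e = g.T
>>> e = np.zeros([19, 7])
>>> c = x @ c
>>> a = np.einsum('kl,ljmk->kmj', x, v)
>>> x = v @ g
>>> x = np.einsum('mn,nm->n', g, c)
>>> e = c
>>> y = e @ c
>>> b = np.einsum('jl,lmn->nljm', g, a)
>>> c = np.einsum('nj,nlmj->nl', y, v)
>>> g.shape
(29, 29)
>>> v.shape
(29, 19, 7, 29)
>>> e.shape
(29, 29)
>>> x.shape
(29,)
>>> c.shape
(29, 19)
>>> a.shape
(29, 7, 19)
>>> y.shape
(29, 29)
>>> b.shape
(19, 29, 29, 7)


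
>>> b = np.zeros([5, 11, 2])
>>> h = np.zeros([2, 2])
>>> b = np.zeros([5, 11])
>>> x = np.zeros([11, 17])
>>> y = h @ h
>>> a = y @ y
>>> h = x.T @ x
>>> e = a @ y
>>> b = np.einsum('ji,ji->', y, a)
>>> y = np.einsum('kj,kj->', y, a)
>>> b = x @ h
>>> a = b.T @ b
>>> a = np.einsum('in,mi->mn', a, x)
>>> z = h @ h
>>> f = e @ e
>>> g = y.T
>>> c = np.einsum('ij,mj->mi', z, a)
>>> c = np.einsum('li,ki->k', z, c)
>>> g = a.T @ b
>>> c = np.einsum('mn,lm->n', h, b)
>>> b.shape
(11, 17)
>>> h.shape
(17, 17)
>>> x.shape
(11, 17)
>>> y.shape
()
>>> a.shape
(11, 17)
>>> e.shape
(2, 2)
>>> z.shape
(17, 17)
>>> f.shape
(2, 2)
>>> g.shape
(17, 17)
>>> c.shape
(17,)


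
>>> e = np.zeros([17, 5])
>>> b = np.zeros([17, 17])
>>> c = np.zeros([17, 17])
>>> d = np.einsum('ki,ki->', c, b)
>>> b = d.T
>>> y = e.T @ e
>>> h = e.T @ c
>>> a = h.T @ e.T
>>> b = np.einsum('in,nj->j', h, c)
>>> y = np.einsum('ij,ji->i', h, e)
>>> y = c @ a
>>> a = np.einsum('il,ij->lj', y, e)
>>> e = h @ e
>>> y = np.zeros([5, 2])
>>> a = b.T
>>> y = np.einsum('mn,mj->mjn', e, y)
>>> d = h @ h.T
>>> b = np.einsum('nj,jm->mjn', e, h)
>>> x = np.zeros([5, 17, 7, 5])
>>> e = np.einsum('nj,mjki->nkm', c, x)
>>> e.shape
(17, 7, 5)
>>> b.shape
(17, 5, 5)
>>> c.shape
(17, 17)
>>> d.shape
(5, 5)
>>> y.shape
(5, 2, 5)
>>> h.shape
(5, 17)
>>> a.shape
(17,)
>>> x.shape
(5, 17, 7, 5)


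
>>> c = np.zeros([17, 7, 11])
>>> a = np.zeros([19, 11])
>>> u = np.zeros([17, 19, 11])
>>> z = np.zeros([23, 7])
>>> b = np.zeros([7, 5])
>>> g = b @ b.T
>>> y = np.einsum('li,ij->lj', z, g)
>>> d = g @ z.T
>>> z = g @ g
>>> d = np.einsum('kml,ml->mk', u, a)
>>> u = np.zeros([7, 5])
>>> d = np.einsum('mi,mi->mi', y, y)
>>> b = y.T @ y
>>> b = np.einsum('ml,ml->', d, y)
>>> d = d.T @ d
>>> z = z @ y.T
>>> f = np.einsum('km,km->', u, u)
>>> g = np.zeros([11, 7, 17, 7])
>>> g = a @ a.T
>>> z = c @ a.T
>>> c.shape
(17, 7, 11)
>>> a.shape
(19, 11)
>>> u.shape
(7, 5)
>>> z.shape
(17, 7, 19)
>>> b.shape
()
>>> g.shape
(19, 19)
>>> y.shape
(23, 7)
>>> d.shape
(7, 7)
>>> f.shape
()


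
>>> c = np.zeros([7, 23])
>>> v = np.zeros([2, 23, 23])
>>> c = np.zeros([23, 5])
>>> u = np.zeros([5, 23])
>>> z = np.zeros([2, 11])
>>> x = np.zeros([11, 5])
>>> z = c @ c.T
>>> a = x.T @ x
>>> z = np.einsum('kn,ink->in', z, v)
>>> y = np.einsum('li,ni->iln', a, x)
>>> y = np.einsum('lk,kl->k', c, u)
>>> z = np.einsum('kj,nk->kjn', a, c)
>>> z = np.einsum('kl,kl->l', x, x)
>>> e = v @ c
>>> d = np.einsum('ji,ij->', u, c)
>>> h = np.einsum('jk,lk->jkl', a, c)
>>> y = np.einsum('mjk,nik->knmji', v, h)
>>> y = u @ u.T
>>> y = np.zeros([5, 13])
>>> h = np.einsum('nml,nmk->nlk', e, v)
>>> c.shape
(23, 5)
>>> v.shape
(2, 23, 23)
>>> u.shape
(5, 23)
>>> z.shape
(5,)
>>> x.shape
(11, 5)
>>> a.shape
(5, 5)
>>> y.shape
(5, 13)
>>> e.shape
(2, 23, 5)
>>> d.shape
()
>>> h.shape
(2, 5, 23)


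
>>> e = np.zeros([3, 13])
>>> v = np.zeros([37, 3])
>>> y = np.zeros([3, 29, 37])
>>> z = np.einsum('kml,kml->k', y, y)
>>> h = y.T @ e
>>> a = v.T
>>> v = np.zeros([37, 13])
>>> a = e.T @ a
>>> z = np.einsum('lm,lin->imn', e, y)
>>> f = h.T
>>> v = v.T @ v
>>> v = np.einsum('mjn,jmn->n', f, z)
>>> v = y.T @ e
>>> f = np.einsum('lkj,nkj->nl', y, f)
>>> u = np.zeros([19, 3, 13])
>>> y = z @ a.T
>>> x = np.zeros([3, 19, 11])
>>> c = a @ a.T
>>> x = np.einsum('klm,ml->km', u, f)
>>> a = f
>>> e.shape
(3, 13)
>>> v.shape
(37, 29, 13)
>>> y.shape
(29, 13, 13)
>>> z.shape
(29, 13, 37)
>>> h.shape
(37, 29, 13)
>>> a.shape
(13, 3)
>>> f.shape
(13, 3)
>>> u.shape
(19, 3, 13)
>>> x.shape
(19, 13)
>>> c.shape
(13, 13)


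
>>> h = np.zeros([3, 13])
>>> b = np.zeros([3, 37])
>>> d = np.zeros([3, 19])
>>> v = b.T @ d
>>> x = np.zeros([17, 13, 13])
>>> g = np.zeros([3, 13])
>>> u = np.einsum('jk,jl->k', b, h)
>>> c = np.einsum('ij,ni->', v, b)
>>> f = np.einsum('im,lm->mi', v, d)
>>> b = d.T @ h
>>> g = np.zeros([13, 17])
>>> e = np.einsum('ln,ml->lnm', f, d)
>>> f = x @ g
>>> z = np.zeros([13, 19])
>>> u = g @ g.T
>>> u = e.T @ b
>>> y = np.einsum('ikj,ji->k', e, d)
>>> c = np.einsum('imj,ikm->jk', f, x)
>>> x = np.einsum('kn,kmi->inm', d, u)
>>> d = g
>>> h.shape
(3, 13)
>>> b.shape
(19, 13)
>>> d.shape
(13, 17)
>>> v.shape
(37, 19)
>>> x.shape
(13, 19, 37)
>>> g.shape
(13, 17)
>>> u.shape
(3, 37, 13)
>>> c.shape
(17, 13)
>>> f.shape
(17, 13, 17)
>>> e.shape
(19, 37, 3)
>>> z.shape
(13, 19)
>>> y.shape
(37,)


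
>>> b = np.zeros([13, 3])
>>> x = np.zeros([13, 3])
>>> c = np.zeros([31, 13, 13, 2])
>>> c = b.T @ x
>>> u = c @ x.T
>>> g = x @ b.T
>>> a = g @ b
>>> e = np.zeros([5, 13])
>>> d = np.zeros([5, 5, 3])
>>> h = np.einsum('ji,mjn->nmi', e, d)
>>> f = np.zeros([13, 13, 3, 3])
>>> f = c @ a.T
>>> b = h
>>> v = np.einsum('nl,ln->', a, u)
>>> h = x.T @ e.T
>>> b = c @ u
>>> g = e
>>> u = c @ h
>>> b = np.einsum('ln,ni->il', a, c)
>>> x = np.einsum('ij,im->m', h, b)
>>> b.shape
(3, 13)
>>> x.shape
(13,)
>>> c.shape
(3, 3)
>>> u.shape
(3, 5)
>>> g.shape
(5, 13)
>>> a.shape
(13, 3)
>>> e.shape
(5, 13)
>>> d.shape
(5, 5, 3)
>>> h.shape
(3, 5)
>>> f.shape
(3, 13)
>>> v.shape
()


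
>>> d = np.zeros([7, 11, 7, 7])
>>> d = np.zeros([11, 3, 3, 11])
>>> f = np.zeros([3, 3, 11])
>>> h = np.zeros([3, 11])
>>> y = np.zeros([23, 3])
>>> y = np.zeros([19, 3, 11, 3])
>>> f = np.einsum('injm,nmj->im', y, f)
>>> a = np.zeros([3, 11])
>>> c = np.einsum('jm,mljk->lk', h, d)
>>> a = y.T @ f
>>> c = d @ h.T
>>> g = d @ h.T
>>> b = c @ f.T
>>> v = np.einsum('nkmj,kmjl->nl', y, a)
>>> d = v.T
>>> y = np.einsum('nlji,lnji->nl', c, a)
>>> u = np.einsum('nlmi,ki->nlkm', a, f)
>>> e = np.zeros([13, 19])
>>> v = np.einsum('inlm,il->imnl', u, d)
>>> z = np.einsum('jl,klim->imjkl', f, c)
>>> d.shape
(3, 19)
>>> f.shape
(19, 3)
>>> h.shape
(3, 11)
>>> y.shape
(11, 3)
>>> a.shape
(3, 11, 3, 3)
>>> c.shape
(11, 3, 3, 3)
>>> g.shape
(11, 3, 3, 3)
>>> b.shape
(11, 3, 3, 19)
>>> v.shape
(3, 3, 11, 19)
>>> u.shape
(3, 11, 19, 3)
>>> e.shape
(13, 19)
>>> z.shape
(3, 3, 19, 11, 3)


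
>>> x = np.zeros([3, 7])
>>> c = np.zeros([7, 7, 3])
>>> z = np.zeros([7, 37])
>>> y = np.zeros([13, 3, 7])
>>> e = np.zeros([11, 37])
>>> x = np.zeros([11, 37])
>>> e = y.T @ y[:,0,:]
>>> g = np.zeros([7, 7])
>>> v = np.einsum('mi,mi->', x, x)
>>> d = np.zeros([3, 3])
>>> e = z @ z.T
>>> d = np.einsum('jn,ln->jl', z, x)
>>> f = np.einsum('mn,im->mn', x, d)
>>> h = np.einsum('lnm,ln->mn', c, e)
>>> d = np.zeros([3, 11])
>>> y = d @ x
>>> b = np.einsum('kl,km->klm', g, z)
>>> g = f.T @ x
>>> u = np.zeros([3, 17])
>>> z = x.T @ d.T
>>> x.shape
(11, 37)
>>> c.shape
(7, 7, 3)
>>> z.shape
(37, 3)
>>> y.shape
(3, 37)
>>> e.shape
(7, 7)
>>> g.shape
(37, 37)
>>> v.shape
()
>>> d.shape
(3, 11)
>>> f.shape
(11, 37)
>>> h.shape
(3, 7)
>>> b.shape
(7, 7, 37)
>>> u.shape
(3, 17)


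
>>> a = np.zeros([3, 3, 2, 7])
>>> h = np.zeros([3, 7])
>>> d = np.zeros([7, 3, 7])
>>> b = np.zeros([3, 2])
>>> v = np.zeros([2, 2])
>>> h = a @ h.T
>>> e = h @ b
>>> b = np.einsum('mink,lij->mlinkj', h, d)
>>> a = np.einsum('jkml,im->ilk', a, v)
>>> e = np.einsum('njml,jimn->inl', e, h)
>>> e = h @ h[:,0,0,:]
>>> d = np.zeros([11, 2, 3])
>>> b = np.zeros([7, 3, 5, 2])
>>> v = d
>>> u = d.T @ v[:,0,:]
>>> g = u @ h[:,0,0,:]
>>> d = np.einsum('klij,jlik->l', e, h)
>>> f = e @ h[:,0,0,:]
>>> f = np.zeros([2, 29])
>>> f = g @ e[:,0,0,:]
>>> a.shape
(2, 7, 3)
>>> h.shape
(3, 3, 2, 3)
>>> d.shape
(3,)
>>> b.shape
(7, 3, 5, 2)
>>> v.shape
(11, 2, 3)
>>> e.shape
(3, 3, 2, 3)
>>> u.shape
(3, 2, 3)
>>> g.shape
(3, 2, 3)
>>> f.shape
(3, 2, 3)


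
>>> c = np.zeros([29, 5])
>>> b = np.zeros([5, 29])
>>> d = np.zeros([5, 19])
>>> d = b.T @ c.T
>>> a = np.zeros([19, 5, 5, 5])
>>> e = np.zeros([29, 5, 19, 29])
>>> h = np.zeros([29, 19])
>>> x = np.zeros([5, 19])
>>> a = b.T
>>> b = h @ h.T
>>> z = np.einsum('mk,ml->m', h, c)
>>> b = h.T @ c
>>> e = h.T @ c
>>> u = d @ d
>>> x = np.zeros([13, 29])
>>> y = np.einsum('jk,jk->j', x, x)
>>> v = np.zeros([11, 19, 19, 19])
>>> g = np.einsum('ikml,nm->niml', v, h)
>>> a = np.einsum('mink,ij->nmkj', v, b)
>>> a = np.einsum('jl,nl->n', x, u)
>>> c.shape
(29, 5)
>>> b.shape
(19, 5)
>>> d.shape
(29, 29)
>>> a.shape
(29,)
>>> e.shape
(19, 5)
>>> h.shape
(29, 19)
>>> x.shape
(13, 29)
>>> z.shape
(29,)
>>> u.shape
(29, 29)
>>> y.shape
(13,)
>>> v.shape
(11, 19, 19, 19)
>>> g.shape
(29, 11, 19, 19)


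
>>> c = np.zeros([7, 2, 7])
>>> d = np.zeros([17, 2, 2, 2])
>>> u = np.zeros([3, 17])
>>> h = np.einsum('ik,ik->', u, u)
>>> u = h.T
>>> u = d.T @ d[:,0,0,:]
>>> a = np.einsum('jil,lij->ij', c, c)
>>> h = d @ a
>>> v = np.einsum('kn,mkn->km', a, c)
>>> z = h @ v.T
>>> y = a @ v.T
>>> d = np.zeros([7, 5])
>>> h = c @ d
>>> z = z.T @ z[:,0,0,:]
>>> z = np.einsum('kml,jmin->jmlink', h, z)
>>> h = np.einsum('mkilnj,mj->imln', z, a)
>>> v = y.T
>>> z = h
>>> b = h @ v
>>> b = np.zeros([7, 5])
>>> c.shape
(7, 2, 7)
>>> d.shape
(7, 5)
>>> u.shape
(2, 2, 2, 2)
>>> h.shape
(5, 2, 2, 2)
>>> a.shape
(2, 7)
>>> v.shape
(2, 2)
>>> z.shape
(5, 2, 2, 2)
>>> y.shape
(2, 2)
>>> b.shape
(7, 5)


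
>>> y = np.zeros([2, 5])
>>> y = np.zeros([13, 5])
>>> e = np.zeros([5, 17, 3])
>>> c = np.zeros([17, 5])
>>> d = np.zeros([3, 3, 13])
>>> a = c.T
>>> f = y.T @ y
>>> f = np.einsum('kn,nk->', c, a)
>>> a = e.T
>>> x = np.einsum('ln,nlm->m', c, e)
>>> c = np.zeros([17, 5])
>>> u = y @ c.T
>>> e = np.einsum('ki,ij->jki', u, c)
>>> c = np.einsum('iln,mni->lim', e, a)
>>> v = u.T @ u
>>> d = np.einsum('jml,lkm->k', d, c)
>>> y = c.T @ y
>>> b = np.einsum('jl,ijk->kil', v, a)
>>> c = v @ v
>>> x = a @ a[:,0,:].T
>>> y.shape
(3, 5, 5)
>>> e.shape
(5, 13, 17)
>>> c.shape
(17, 17)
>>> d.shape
(5,)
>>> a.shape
(3, 17, 5)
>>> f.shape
()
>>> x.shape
(3, 17, 3)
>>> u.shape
(13, 17)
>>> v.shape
(17, 17)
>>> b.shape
(5, 3, 17)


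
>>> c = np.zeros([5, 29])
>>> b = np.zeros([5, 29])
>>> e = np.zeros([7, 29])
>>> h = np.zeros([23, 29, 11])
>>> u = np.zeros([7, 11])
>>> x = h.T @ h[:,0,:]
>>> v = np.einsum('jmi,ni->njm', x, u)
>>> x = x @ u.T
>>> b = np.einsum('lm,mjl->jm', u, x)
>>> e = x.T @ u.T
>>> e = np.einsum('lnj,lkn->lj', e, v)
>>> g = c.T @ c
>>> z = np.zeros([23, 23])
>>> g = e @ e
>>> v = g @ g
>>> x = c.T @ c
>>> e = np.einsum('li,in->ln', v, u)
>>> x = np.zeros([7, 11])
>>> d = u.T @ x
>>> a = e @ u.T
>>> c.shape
(5, 29)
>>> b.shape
(29, 11)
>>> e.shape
(7, 11)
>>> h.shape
(23, 29, 11)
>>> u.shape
(7, 11)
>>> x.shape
(7, 11)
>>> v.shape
(7, 7)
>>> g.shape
(7, 7)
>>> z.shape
(23, 23)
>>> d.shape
(11, 11)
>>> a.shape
(7, 7)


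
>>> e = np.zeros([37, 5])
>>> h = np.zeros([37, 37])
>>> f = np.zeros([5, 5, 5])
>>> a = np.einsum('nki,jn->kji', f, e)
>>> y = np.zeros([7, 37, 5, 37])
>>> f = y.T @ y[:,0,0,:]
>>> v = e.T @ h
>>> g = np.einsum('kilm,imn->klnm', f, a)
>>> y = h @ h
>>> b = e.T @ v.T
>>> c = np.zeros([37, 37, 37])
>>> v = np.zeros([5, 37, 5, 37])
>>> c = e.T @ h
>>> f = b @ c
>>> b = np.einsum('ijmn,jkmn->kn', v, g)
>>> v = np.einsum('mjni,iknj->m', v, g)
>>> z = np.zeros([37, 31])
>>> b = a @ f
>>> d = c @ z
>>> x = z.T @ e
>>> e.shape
(37, 5)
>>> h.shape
(37, 37)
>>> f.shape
(5, 37)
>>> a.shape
(5, 37, 5)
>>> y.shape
(37, 37)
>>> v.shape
(5,)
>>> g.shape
(37, 37, 5, 37)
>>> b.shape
(5, 37, 37)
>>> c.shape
(5, 37)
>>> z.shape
(37, 31)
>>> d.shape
(5, 31)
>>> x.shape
(31, 5)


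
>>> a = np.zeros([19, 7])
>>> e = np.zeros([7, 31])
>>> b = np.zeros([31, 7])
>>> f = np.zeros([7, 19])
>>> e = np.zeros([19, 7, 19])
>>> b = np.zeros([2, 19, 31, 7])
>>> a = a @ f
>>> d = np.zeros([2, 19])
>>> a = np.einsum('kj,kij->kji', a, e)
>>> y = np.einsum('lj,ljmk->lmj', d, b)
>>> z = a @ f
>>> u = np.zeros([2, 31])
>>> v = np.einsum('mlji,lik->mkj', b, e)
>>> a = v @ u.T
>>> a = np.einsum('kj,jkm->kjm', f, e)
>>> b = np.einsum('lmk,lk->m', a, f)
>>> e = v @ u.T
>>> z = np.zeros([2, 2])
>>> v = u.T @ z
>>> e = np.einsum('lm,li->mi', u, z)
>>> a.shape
(7, 19, 19)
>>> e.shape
(31, 2)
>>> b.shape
(19,)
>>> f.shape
(7, 19)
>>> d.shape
(2, 19)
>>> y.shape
(2, 31, 19)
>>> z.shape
(2, 2)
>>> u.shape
(2, 31)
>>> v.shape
(31, 2)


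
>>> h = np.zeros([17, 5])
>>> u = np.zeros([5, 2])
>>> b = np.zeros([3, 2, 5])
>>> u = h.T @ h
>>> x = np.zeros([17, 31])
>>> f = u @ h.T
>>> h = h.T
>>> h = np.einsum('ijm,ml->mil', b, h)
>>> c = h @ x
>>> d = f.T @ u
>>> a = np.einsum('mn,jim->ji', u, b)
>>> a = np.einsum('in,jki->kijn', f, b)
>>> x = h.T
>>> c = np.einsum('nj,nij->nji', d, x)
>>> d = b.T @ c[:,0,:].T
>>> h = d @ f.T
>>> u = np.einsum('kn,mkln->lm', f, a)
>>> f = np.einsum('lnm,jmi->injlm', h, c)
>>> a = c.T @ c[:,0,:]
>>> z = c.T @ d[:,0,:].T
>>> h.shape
(5, 2, 5)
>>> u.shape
(3, 2)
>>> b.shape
(3, 2, 5)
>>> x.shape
(17, 3, 5)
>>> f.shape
(3, 2, 17, 5, 5)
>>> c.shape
(17, 5, 3)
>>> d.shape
(5, 2, 17)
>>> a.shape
(3, 5, 3)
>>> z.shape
(3, 5, 5)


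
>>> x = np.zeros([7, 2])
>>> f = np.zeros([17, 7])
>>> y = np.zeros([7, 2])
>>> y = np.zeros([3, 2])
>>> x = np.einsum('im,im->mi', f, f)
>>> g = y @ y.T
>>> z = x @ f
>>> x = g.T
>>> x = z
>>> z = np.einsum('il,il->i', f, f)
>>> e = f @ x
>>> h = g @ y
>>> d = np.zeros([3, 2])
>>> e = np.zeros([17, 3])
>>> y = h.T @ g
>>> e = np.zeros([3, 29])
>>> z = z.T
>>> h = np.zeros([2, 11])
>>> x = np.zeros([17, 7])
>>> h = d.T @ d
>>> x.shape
(17, 7)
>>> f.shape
(17, 7)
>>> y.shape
(2, 3)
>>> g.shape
(3, 3)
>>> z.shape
(17,)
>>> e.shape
(3, 29)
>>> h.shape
(2, 2)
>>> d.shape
(3, 2)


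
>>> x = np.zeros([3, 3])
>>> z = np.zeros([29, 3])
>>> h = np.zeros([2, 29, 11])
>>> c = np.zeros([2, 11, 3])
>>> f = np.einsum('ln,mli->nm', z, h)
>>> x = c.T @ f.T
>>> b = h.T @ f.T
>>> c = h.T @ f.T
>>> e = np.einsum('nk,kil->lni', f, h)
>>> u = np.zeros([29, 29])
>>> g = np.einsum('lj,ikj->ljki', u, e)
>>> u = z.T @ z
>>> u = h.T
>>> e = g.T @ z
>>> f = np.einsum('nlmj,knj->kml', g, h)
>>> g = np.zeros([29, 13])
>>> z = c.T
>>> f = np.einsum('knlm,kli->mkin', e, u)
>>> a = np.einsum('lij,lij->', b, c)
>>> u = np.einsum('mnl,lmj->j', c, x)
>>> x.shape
(3, 11, 3)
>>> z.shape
(3, 29, 11)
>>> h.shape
(2, 29, 11)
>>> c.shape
(11, 29, 3)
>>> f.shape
(3, 11, 2, 3)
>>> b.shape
(11, 29, 3)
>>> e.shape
(11, 3, 29, 3)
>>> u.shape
(3,)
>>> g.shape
(29, 13)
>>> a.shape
()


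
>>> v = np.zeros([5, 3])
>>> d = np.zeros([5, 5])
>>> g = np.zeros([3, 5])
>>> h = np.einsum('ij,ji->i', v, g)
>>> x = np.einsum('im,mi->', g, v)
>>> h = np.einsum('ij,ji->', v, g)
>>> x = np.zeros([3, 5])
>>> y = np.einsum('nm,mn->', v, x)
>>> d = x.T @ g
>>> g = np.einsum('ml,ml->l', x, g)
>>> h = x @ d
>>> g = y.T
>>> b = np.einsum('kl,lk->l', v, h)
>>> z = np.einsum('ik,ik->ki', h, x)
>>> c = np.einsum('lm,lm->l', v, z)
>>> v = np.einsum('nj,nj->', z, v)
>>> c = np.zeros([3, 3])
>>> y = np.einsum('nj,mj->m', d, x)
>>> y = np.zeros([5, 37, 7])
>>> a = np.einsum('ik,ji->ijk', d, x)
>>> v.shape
()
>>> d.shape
(5, 5)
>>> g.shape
()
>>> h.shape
(3, 5)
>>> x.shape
(3, 5)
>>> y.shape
(5, 37, 7)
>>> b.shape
(3,)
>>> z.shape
(5, 3)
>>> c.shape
(3, 3)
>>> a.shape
(5, 3, 5)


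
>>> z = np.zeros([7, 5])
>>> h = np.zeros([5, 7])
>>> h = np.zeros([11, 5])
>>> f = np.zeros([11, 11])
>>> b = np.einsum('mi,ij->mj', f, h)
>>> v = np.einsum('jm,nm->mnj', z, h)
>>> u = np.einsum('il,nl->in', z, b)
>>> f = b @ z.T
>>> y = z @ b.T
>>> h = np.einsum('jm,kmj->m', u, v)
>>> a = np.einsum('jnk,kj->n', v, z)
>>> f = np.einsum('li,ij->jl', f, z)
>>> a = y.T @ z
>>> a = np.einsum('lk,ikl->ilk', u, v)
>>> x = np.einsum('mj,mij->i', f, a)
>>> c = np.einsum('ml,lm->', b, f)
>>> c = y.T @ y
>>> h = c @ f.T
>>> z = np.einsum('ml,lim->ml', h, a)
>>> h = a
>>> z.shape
(11, 5)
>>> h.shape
(5, 7, 11)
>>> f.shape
(5, 11)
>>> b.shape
(11, 5)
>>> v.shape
(5, 11, 7)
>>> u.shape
(7, 11)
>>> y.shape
(7, 11)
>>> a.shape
(5, 7, 11)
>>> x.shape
(7,)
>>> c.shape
(11, 11)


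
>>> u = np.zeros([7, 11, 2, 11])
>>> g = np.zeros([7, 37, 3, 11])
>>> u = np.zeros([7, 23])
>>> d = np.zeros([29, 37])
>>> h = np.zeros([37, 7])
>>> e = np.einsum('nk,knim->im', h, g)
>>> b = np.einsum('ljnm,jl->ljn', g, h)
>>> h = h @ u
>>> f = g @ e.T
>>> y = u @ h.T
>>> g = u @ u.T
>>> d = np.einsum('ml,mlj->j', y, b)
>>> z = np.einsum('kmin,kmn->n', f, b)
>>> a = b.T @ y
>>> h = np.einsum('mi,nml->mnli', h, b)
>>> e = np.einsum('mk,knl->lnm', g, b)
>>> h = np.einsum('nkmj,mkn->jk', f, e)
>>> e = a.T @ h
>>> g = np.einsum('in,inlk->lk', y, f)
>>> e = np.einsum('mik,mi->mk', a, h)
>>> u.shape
(7, 23)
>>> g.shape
(3, 3)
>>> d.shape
(3,)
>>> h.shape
(3, 37)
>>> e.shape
(3, 37)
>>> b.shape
(7, 37, 3)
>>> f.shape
(7, 37, 3, 3)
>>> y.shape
(7, 37)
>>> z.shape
(3,)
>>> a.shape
(3, 37, 37)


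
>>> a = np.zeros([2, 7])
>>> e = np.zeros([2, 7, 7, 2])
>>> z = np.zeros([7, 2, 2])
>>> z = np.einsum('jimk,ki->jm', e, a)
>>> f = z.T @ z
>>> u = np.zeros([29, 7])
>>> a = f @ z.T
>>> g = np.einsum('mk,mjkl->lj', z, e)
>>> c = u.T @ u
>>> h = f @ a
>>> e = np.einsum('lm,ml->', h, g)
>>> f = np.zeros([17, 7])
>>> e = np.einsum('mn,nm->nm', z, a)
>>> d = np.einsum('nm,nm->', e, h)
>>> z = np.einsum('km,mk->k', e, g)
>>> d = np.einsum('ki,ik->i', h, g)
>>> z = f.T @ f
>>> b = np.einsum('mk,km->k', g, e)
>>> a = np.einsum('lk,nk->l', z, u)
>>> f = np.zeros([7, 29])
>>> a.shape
(7,)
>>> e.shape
(7, 2)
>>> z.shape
(7, 7)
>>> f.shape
(7, 29)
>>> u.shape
(29, 7)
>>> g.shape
(2, 7)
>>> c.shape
(7, 7)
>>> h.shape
(7, 2)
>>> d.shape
(2,)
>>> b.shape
(7,)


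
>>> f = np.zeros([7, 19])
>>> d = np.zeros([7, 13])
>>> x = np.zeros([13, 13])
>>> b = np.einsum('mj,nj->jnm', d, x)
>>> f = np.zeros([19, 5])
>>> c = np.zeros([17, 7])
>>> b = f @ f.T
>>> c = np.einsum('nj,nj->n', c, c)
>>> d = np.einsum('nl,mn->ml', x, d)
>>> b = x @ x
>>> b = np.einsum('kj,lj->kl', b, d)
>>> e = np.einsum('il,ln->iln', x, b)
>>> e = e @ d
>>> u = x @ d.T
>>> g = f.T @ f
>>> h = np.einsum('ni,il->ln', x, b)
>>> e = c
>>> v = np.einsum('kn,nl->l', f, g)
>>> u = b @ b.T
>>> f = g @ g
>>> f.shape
(5, 5)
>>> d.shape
(7, 13)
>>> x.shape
(13, 13)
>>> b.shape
(13, 7)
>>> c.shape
(17,)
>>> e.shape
(17,)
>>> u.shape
(13, 13)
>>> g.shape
(5, 5)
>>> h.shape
(7, 13)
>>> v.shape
(5,)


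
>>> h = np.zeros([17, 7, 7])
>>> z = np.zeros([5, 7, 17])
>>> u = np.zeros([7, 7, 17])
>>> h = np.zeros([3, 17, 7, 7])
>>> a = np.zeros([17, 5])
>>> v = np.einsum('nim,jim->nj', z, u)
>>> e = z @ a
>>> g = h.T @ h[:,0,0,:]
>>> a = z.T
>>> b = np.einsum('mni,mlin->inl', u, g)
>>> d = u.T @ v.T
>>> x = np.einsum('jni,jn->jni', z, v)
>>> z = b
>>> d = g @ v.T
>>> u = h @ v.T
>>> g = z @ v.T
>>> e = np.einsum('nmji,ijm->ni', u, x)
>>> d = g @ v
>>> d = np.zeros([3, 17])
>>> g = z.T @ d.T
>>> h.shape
(3, 17, 7, 7)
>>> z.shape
(17, 7, 7)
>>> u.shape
(3, 17, 7, 5)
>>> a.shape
(17, 7, 5)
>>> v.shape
(5, 7)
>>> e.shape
(3, 5)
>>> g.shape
(7, 7, 3)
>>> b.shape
(17, 7, 7)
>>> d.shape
(3, 17)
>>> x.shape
(5, 7, 17)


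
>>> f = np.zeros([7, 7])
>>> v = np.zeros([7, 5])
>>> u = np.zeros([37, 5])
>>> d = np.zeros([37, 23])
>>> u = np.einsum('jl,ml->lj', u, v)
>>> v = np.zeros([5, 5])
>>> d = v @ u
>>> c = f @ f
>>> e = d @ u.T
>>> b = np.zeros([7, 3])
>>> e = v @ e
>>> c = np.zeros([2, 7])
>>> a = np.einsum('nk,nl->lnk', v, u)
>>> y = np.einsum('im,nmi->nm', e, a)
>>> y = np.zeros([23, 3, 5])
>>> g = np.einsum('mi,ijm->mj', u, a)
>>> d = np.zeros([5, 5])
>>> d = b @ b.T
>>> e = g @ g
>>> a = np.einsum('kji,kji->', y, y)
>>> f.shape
(7, 7)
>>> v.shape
(5, 5)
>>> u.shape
(5, 37)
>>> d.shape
(7, 7)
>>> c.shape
(2, 7)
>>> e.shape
(5, 5)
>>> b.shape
(7, 3)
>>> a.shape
()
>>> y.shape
(23, 3, 5)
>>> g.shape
(5, 5)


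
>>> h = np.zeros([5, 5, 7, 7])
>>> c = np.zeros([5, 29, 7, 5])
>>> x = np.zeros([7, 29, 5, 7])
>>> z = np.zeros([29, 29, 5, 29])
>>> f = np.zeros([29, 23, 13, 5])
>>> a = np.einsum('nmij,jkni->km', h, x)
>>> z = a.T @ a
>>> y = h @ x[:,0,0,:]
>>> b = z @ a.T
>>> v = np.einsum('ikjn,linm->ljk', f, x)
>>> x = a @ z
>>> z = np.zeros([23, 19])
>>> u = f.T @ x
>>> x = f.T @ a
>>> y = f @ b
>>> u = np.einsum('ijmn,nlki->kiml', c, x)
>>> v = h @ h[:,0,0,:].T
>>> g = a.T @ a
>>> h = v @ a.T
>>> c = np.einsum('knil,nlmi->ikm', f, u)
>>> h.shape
(5, 5, 7, 29)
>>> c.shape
(13, 29, 7)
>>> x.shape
(5, 13, 23, 5)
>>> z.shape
(23, 19)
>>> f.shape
(29, 23, 13, 5)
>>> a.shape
(29, 5)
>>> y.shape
(29, 23, 13, 29)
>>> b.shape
(5, 29)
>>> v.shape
(5, 5, 7, 5)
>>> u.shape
(23, 5, 7, 13)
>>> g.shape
(5, 5)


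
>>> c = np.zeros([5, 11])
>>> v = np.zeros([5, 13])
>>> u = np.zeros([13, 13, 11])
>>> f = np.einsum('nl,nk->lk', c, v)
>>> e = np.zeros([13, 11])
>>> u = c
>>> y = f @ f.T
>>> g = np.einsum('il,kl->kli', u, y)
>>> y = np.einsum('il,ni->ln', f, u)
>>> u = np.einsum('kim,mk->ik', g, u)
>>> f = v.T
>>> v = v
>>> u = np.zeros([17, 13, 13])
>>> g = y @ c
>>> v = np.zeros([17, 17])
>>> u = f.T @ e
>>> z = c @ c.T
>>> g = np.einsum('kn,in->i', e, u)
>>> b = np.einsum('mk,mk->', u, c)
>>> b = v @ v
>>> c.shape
(5, 11)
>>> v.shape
(17, 17)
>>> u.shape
(5, 11)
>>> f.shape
(13, 5)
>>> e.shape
(13, 11)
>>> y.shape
(13, 5)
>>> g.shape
(5,)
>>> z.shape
(5, 5)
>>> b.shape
(17, 17)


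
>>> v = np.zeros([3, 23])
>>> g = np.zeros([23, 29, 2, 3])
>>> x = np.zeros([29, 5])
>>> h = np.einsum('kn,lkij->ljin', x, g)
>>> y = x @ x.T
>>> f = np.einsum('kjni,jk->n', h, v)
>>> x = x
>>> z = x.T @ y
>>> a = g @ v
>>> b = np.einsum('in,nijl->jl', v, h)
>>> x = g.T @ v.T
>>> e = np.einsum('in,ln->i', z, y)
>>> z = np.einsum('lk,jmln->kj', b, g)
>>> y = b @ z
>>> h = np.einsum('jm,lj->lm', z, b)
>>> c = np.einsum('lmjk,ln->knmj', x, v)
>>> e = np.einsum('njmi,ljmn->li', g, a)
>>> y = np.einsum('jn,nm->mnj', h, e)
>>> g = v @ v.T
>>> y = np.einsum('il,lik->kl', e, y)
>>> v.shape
(3, 23)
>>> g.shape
(3, 3)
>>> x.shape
(3, 2, 29, 3)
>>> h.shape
(2, 23)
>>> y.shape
(2, 3)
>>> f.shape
(2,)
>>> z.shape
(5, 23)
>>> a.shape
(23, 29, 2, 23)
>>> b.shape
(2, 5)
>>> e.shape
(23, 3)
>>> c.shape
(3, 23, 2, 29)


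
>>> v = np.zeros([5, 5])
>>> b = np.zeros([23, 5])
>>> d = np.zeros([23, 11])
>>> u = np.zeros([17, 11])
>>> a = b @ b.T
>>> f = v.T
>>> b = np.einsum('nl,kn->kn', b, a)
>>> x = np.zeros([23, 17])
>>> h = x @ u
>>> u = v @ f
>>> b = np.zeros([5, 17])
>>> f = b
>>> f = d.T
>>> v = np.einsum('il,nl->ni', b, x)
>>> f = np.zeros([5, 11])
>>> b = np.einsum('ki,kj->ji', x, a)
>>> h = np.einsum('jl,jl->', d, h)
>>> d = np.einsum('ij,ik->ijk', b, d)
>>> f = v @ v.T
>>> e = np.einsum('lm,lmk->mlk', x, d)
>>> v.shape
(23, 5)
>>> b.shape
(23, 17)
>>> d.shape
(23, 17, 11)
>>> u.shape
(5, 5)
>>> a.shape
(23, 23)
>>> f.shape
(23, 23)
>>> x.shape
(23, 17)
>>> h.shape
()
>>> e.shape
(17, 23, 11)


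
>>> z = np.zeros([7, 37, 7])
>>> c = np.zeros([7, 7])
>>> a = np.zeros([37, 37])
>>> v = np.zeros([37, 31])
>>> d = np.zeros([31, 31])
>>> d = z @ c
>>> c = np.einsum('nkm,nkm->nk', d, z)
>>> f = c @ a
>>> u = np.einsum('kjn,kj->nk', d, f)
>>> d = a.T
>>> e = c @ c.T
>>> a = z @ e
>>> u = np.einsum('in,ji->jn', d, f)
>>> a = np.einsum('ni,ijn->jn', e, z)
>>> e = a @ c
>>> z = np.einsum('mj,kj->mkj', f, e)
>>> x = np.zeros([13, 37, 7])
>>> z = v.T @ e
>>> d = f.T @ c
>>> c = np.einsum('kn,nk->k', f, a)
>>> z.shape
(31, 37)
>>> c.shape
(7,)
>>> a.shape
(37, 7)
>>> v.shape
(37, 31)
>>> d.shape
(37, 37)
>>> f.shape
(7, 37)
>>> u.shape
(7, 37)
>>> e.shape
(37, 37)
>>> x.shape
(13, 37, 7)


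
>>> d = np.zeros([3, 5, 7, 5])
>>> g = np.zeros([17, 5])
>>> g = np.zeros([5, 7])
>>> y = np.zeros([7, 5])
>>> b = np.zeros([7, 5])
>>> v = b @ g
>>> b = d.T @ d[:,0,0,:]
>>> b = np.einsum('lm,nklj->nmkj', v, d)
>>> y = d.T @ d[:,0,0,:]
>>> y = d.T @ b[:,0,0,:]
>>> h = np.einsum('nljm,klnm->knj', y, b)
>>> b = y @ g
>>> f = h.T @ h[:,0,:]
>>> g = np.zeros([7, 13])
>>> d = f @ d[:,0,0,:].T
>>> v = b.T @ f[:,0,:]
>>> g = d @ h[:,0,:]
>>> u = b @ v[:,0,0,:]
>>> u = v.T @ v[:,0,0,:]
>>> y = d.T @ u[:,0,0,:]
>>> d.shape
(5, 5, 3)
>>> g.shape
(5, 5, 5)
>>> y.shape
(3, 5, 5)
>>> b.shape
(5, 7, 5, 7)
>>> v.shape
(7, 5, 7, 5)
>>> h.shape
(3, 5, 5)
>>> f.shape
(5, 5, 5)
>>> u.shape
(5, 7, 5, 5)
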